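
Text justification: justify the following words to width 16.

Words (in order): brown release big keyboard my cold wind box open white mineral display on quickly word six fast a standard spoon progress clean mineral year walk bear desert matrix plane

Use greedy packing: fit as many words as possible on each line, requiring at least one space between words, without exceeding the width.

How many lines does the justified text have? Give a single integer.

Answer: 12

Derivation:
Line 1: ['brown', 'release'] (min_width=13, slack=3)
Line 2: ['big', 'keyboard', 'my'] (min_width=15, slack=1)
Line 3: ['cold', 'wind', 'box'] (min_width=13, slack=3)
Line 4: ['open', 'white'] (min_width=10, slack=6)
Line 5: ['mineral', 'display'] (min_width=15, slack=1)
Line 6: ['on', 'quickly', 'word'] (min_width=15, slack=1)
Line 7: ['six', 'fast', 'a'] (min_width=10, slack=6)
Line 8: ['standard', 'spoon'] (min_width=14, slack=2)
Line 9: ['progress', 'clean'] (min_width=14, slack=2)
Line 10: ['mineral', 'year'] (min_width=12, slack=4)
Line 11: ['walk', 'bear', 'desert'] (min_width=16, slack=0)
Line 12: ['matrix', 'plane'] (min_width=12, slack=4)
Total lines: 12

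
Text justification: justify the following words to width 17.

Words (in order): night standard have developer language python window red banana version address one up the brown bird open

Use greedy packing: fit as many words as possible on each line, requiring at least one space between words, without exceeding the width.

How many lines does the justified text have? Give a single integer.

Line 1: ['night', 'standard'] (min_width=14, slack=3)
Line 2: ['have', 'developer'] (min_width=14, slack=3)
Line 3: ['language', 'python'] (min_width=15, slack=2)
Line 4: ['window', 'red', 'banana'] (min_width=17, slack=0)
Line 5: ['version', 'address'] (min_width=15, slack=2)
Line 6: ['one', 'up', 'the', 'brown'] (min_width=16, slack=1)
Line 7: ['bird', 'open'] (min_width=9, slack=8)
Total lines: 7

Answer: 7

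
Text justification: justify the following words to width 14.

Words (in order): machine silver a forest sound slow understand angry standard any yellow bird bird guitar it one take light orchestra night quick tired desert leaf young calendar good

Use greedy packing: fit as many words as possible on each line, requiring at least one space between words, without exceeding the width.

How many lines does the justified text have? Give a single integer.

Answer: 14

Derivation:
Line 1: ['machine', 'silver'] (min_width=14, slack=0)
Line 2: ['a', 'forest', 'sound'] (min_width=14, slack=0)
Line 3: ['slow'] (min_width=4, slack=10)
Line 4: ['understand'] (min_width=10, slack=4)
Line 5: ['angry', 'standard'] (min_width=14, slack=0)
Line 6: ['any', 'yellow'] (min_width=10, slack=4)
Line 7: ['bird', 'bird'] (min_width=9, slack=5)
Line 8: ['guitar', 'it', 'one'] (min_width=13, slack=1)
Line 9: ['take', 'light'] (min_width=10, slack=4)
Line 10: ['orchestra'] (min_width=9, slack=5)
Line 11: ['night', 'quick'] (min_width=11, slack=3)
Line 12: ['tired', 'desert'] (min_width=12, slack=2)
Line 13: ['leaf', 'young'] (min_width=10, slack=4)
Line 14: ['calendar', 'good'] (min_width=13, slack=1)
Total lines: 14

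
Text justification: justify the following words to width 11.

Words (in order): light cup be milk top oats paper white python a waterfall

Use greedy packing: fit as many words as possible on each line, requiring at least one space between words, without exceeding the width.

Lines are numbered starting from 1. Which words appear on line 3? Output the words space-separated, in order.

Line 1: ['light', 'cup'] (min_width=9, slack=2)
Line 2: ['be', 'milk', 'top'] (min_width=11, slack=0)
Line 3: ['oats', 'paper'] (min_width=10, slack=1)
Line 4: ['white'] (min_width=5, slack=6)
Line 5: ['python', 'a'] (min_width=8, slack=3)
Line 6: ['waterfall'] (min_width=9, slack=2)

Answer: oats paper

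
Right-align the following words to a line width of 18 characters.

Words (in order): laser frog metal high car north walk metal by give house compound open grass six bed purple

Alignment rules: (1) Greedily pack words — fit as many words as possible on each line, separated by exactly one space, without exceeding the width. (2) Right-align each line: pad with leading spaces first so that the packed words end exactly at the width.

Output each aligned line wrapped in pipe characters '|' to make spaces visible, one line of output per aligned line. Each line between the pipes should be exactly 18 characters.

Answer: |  laser frog metal|
|    high car north|
|walk metal by give|
|    house compound|
|open grass six bed|
|            purple|

Derivation:
Line 1: ['laser', 'frog', 'metal'] (min_width=16, slack=2)
Line 2: ['high', 'car', 'north'] (min_width=14, slack=4)
Line 3: ['walk', 'metal', 'by', 'give'] (min_width=18, slack=0)
Line 4: ['house', 'compound'] (min_width=14, slack=4)
Line 5: ['open', 'grass', 'six', 'bed'] (min_width=18, slack=0)
Line 6: ['purple'] (min_width=6, slack=12)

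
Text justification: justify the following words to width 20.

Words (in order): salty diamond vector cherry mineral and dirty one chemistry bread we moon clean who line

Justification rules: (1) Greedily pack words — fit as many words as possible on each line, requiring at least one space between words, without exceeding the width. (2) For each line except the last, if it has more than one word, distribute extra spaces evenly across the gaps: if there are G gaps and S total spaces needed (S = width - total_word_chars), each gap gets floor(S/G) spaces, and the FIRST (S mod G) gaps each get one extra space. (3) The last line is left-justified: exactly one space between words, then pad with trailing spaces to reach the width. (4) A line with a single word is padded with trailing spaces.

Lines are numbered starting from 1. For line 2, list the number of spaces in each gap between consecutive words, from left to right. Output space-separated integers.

Line 1: ['salty', 'diamond', 'vector'] (min_width=20, slack=0)
Line 2: ['cherry', 'mineral', 'and'] (min_width=18, slack=2)
Line 3: ['dirty', 'one', 'chemistry'] (min_width=19, slack=1)
Line 4: ['bread', 'we', 'moon', 'clean'] (min_width=19, slack=1)
Line 5: ['who', 'line'] (min_width=8, slack=12)

Answer: 2 2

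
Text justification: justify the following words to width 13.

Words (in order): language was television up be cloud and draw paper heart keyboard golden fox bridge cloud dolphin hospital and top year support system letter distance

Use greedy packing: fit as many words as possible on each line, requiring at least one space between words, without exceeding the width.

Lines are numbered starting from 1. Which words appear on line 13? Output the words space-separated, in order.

Line 1: ['language', 'was'] (min_width=12, slack=1)
Line 2: ['television', 'up'] (min_width=13, slack=0)
Line 3: ['be', 'cloud', 'and'] (min_width=12, slack=1)
Line 4: ['draw', 'paper'] (min_width=10, slack=3)
Line 5: ['heart'] (min_width=5, slack=8)
Line 6: ['keyboard'] (min_width=8, slack=5)
Line 7: ['golden', 'fox'] (min_width=10, slack=3)
Line 8: ['bridge', 'cloud'] (min_width=12, slack=1)
Line 9: ['dolphin'] (min_width=7, slack=6)
Line 10: ['hospital', 'and'] (min_width=12, slack=1)
Line 11: ['top', 'year'] (min_width=8, slack=5)
Line 12: ['support'] (min_width=7, slack=6)
Line 13: ['system', 'letter'] (min_width=13, slack=0)
Line 14: ['distance'] (min_width=8, slack=5)

Answer: system letter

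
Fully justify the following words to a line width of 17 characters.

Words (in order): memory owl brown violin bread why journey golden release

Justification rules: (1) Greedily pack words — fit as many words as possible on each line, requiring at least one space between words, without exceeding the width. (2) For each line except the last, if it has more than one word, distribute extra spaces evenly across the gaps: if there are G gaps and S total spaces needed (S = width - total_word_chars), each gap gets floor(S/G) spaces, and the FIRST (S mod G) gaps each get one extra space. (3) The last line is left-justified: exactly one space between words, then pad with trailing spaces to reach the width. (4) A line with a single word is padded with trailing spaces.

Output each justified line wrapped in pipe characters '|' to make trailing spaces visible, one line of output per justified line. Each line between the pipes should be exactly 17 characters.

Answer: |memory  owl brown|
|violin  bread why|
|journey    golden|
|release          |

Derivation:
Line 1: ['memory', 'owl', 'brown'] (min_width=16, slack=1)
Line 2: ['violin', 'bread', 'why'] (min_width=16, slack=1)
Line 3: ['journey', 'golden'] (min_width=14, slack=3)
Line 4: ['release'] (min_width=7, slack=10)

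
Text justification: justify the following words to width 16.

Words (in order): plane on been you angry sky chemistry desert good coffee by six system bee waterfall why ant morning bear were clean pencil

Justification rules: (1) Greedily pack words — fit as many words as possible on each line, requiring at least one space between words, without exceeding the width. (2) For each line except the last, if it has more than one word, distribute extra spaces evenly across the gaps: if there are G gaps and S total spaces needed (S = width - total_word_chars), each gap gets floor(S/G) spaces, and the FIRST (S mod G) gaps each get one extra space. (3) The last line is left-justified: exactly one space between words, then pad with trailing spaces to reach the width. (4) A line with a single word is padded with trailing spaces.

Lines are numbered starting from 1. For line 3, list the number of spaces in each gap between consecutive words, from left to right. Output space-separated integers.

Answer: 1

Derivation:
Line 1: ['plane', 'on', 'been'] (min_width=13, slack=3)
Line 2: ['you', 'angry', 'sky'] (min_width=13, slack=3)
Line 3: ['chemistry', 'desert'] (min_width=16, slack=0)
Line 4: ['good', 'coffee', 'by'] (min_width=14, slack=2)
Line 5: ['six', 'system', 'bee'] (min_width=14, slack=2)
Line 6: ['waterfall', 'why'] (min_width=13, slack=3)
Line 7: ['ant', 'morning', 'bear'] (min_width=16, slack=0)
Line 8: ['were', 'clean'] (min_width=10, slack=6)
Line 9: ['pencil'] (min_width=6, slack=10)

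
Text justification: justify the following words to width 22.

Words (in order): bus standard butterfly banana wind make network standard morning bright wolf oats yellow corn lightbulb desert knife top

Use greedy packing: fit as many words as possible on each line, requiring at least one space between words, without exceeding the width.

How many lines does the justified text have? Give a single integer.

Answer: 7

Derivation:
Line 1: ['bus', 'standard', 'butterfly'] (min_width=22, slack=0)
Line 2: ['banana', 'wind', 'make'] (min_width=16, slack=6)
Line 3: ['network', 'standard'] (min_width=16, slack=6)
Line 4: ['morning', 'bright', 'wolf'] (min_width=19, slack=3)
Line 5: ['oats', 'yellow', 'corn'] (min_width=16, slack=6)
Line 6: ['lightbulb', 'desert', 'knife'] (min_width=22, slack=0)
Line 7: ['top'] (min_width=3, slack=19)
Total lines: 7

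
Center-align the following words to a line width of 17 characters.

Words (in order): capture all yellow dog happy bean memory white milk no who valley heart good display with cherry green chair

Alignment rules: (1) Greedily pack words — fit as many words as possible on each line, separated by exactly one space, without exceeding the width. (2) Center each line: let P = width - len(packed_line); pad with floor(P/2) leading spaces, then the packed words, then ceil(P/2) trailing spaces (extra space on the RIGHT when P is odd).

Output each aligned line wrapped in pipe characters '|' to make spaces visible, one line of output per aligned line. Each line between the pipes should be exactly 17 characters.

Line 1: ['capture', 'all'] (min_width=11, slack=6)
Line 2: ['yellow', 'dog', 'happy'] (min_width=16, slack=1)
Line 3: ['bean', 'memory', 'white'] (min_width=17, slack=0)
Line 4: ['milk', 'no', 'who'] (min_width=11, slack=6)
Line 5: ['valley', 'heart', 'good'] (min_width=17, slack=0)
Line 6: ['display', 'with'] (min_width=12, slack=5)
Line 7: ['cherry', 'green'] (min_width=12, slack=5)
Line 8: ['chair'] (min_width=5, slack=12)

Answer: |   capture all   |
|yellow dog happy |
|bean memory white|
|   milk no who   |
|valley heart good|
|  display with   |
|  cherry green   |
|      chair      |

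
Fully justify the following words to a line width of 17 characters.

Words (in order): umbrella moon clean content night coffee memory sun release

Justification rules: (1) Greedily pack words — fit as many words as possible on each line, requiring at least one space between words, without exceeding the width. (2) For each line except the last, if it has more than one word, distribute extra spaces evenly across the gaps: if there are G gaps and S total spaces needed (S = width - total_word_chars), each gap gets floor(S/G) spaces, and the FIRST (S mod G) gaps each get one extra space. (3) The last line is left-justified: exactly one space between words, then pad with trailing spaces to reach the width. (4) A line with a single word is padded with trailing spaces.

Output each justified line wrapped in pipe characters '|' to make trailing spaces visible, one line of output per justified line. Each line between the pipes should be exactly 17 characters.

Line 1: ['umbrella', 'moon'] (min_width=13, slack=4)
Line 2: ['clean', 'content'] (min_width=13, slack=4)
Line 3: ['night', 'coffee'] (min_width=12, slack=5)
Line 4: ['memory', 'sun'] (min_width=10, slack=7)
Line 5: ['release'] (min_width=7, slack=10)

Answer: |umbrella     moon|
|clean     content|
|night      coffee|
|memory        sun|
|release          |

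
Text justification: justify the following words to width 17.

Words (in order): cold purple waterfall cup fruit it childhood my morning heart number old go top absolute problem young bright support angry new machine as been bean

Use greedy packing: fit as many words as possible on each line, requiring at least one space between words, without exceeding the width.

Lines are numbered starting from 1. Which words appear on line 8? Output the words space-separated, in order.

Answer: young bright

Derivation:
Line 1: ['cold', 'purple'] (min_width=11, slack=6)
Line 2: ['waterfall', 'cup'] (min_width=13, slack=4)
Line 3: ['fruit', 'it'] (min_width=8, slack=9)
Line 4: ['childhood', 'my'] (min_width=12, slack=5)
Line 5: ['morning', 'heart'] (min_width=13, slack=4)
Line 6: ['number', 'old', 'go', 'top'] (min_width=17, slack=0)
Line 7: ['absolute', 'problem'] (min_width=16, slack=1)
Line 8: ['young', 'bright'] (min_width=12, slack=5)
Line 9: ['support', 'angry', 'new'] (min_width=17, slack=0)
Line 10: ['machine', 'as', 'been'] (min_width=15, slack=2)
Line 11: ['bean'] (min_width=4, slack=13)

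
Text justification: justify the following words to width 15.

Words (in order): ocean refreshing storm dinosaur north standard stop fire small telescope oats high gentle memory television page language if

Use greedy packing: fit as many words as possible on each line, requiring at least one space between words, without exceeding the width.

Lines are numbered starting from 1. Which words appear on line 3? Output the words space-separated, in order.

Answer: storm dinosaur

Derivation:
Line 1: ['ocean'] (min_width=5, slack=10)
Line 2: ['refreshing'] (min_width=10, slack=5)
Line 3: ['storm', 'dinosaur'] (min_width=14, slack=1)
Line 4: ['north', 'standard'] (min_width=14, slack=1)
Line 5: ['stop', 'fire', 'small'] (min_width=15, slack=0)
Line 6: ['telescope', 'oats'] (min_width=14, slack=1)
Line 7: ['high', 'gentle'] (min_width=11, slack=4)
Line 8: ['memory'] (min_width=6, slack=9)
Line 9: ['television', 'page'] (min_width=15, slack=0)
Line 10: ['language', 'if'] (min_width=11, slack=4)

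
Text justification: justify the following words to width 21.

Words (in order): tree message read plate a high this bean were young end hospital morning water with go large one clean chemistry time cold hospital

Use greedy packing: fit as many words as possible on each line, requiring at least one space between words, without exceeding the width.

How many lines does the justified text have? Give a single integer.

Line 1: ['tree', 'message', 'read'] (min_width=17, slack=4)
Line 2: ['plate', 'a', 'high', 'this'] (min_width=17, slack=4)
Line 3: ['bean', 'were', 'young', 'end'] (min_width=19, slack=2)
Line 4: ['hospital', 'morning'] (min_width=16, slack=5)
Line 5: ['water', 'with', 'go', 'large'] (min_width=19, slack=2)
Line 6: ['one', 'clean', 'chemistry'] (min_width=19, slack=2)
Line 7: ['time', 'cold', 'hospital'] (min_width=18, slack=3)
Total lines: 7

Answer: 7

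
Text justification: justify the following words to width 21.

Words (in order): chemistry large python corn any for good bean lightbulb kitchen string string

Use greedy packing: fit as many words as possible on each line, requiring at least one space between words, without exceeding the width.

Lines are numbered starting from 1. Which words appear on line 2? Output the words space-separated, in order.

Line 1: ['chemistry', 'large'] (min_width=15, slack=6)
Line 2: ['python', 'corn', 'any', 'for'] (min_width=19, slack=2)
Line 3: ['good', 'bean', 'lightbulb'] (min_width=19, slack=2)
Line 4: ['kitchen', 'string', 'string'] (min_width=21, slack=0)

Answer: python corn any for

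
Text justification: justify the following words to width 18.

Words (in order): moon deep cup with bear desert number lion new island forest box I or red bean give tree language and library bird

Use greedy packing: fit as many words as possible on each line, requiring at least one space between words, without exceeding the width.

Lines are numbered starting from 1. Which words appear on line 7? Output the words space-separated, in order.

Line 1: ['moon', 'deep', 'cup', 'with'] (min_width=18, slack=0)
Line 2: ['bear', 'desert', 'number'] (min_width=18, slack=0)
Line 3: ['lion', 'new', 'island'] (min_width=15, slack=3)
Line 4: ['forest', 'box', 'I', 'or'] (min_width=15, slack=3)
Line 5: ['red', 'bean', 'give', 'tree'] (min_width=18, slack=0)
Line 6: ['language', 'and'] (min_width=12, slack=6)
Line 7: ['library', 'bird'] (min_width=12, slack=6)

Answer: library bird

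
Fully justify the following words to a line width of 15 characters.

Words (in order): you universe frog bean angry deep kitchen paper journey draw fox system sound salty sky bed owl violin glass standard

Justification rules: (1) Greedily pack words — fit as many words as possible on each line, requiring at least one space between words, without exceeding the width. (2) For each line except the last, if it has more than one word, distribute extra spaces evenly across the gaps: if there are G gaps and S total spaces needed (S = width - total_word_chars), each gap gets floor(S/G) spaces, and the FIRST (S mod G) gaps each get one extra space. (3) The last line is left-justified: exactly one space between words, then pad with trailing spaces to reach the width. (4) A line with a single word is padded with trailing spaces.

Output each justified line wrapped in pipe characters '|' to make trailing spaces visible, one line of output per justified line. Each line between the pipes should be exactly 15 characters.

Answer: |you    universe|
|frog bean angry|
|deep    kitchen|
|paper   journey|
|draw fox system|
|sound salty sky|
|bed  owl violin|
|glass standard |

Derivation:
Line 1: ['you', 'universe'] (min_width=12, slack=3)
Line 2: ['frog', 'bean', 'angry'] (min_width=15, slack=0)
Line 3: ['deep', 'kitchen'] (min_width=12, slack=3)
Line 4: ['paper', 'journey'] (min_width=13, slack=2)
Line 5: ['draw', 'fox', 'system'] (min_width=15, slack=0)
Line 6: ['sound', 'salty', 'sky'] (min_width=15, slack=0)
Line 7: ['bed', 'owl', 'violin'] (min_width=14, slack=1)
Line 8: ['glass', 'standard'] (min_width=14, slack=1)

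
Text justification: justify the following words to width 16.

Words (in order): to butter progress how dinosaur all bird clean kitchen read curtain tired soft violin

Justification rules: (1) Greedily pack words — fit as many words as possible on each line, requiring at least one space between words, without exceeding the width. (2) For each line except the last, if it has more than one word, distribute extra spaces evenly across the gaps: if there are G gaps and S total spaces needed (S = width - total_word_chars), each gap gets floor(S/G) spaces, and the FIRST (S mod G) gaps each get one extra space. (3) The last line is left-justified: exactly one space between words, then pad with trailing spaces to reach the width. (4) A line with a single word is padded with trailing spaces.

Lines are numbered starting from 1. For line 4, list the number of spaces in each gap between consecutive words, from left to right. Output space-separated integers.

Answer: 7

Derivation:
Line 1: ['to', 'butter'] (min_width=9, slack=7)
Line 2: ['progress', 'how'] (min_width=12, slack=4)
Line 3: ['dinosaur', 'all'] (min_width=12, slack=4)
Line 4: ['bird', 'clean'] (min_width=10, slack=6)
Line 5: ['kitchen', 'read'] (min_width=12, slack=4)
Line 6: ['curtain', 'tired'] (min_width=13, slack=3)
Line 7: ['soft', 'violin'] (min_width=11, slack=5)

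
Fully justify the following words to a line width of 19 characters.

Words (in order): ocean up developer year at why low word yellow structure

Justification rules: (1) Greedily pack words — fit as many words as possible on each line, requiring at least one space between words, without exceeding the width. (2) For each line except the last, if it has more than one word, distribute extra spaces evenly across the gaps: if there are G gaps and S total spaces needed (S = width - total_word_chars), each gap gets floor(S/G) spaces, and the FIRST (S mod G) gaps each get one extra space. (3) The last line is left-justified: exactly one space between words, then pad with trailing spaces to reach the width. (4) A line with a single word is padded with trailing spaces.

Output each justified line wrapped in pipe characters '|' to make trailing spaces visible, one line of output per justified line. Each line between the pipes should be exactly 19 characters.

Line 1: ['ocean', 'up', 'developer'] (min_width=18, slack=1)
Line 2: ['year', 'at', 'why', 'low'] (min_width=15, slack=4)
Line 3: ['word', 'yellow'] (min_width=11, slack=8)
Line 4: ['structure'] (min_width=9, slack=10)

Answer: |ocean  up developer|
|year   at  why  low|
|word         yellow|
|structure          |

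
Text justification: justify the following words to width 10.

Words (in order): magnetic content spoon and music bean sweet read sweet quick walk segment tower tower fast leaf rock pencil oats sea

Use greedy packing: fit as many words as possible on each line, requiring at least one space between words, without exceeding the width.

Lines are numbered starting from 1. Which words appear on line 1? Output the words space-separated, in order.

Line 1: ['magnetic'] (min_width=8, slack=2)
Line 2: ['content'] (min_width=7, slack=3)
Line 3: ['spoon', 'and'] (min_width=9, slack=1)
Line 4: ['music', 'bean'] (min_width=10, slack=0)
Line 5: ['sweet', 'read'] (min_width=10, slack=0)
Line 6: ['sweet'] (min_width=5, slack=5)
Line 7: ['quick', 'walk'] (min_width=10, slack=0)
Line 8: ['segment'] (min_width=7, slack=3)
Line 9: ['tower'] (min_width=5, slack=5)
Line 10: ['tower', 'fast'] (min_width=10, slack=0)
Line 11: ['leaf', 'rock'] (min_width=9, slack=1)
Line 12: ['pencil'] (min_width=6, slack=4)
Line 13: ['oats', 'sea'] (min_width=8, slack=2)

Answer: magnetic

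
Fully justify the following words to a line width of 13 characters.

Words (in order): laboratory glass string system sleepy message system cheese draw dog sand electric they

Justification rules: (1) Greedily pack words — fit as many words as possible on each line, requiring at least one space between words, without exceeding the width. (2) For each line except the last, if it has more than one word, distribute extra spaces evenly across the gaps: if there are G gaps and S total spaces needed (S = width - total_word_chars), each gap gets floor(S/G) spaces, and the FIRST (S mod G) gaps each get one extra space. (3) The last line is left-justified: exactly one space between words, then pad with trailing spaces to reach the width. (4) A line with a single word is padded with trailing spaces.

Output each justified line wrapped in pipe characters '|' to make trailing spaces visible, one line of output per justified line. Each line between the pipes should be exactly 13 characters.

Line 1: ['laboratory'] (min_width=10, slack=3)
Line 2: ['glass', 'string'] (min_width=12, slack=1)
Line 3: ['system', 'sleepy'] (min_width=13, slack=0)
Line 4: ['message'] (min_width=7, slack=6)
Line 5: ['system', 'cheese'] (min_width=13, slack=0)
Line 6: ['draw', 'dog', 'sand'] (min_width=13, slack=0)
Line 7: ['electric', 'they'] (min_width=13, slack=0)

Answer: |laboratory   |
|glass  string|
|system sleepy|
|message      |
|system cheese|
|draw dog sand|
|electric they|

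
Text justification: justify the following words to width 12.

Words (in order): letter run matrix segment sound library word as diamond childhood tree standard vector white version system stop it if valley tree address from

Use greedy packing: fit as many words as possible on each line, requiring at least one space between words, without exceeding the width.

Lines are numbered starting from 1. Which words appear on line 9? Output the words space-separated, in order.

Line 1: ['letter', 'run'] (min_width=10, slack=2)
Line 2: ['matrix'] (min_width=6, slack=6)
Line 3: ['segment'] (min_width=7, slack=5)
Line 4: ['sound'] (min_width=5, slack=7)
Line 5: ['library', 'word'] (min_width=12, slack=0)
Line 6: ['as', 'diamond'] (min_width=10, slack=2)
Line 7: ['childhood'] (min_width=9, slack=3)
Line 8: ['tree'] (min_width=4, slack=8)
Line 9: ['standard'] (min_width=8, slack=4)
Line 10: ['vector', 'white'] (min_width=12, slack=0)
Line 11: ['version'] (min_width=7, slack=5)
Line 12: ['system', 'stop'] (min_width=11, slack=1)
Line 13: ['it', 'if', 'valley'] (min_width=12, slack=0)
Line 14: ['tree', 'address'] (min_width=12, slack=0)
Line 15: ['from'] (min_width=4, slack=8)

Answer: standard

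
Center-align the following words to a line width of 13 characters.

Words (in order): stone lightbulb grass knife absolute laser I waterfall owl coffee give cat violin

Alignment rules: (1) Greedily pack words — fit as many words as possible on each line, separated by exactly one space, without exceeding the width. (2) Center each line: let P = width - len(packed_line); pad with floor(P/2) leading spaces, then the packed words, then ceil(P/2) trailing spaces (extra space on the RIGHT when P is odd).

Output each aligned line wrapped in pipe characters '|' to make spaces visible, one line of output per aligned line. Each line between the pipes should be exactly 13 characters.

Line 1: ['stone'] (min_width=5, slack=8)
Line 2: ['lightbulb'] (min_width=9, slack=4)
Line 3: ['grass', 'knife'] (min_width=11, slack=2)
Line 4: ['absolute'] (min_width=8, slack=5)
Line 5: ['laser', 'I'] (min_width=7, slack=6)
Line 6: ['waterfall', 'owl'] (min_width=13, slack=0)
Line 7: ['coffee', 'give'] (min_width=11, slack=2)
Line 8: ['cat', 'violin'] (min_width=10, slack=3)

Answer: |    stone    |
|  lightbulb  |
| grass knife |
|  absolute   |
|   laser I   |
|waterfall owl|
| coffee give |
| cat violin  |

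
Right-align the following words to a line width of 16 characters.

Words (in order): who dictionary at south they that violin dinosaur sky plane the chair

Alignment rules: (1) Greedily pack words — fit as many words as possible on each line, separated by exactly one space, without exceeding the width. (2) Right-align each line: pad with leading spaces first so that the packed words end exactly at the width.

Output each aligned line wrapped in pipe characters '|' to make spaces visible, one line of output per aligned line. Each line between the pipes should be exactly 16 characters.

Answer: |  who dictionary|
|   at south they|
|     that violin|
|    dinosaur sky|
| plane the chair|

Derivation:
Line 1: ['who', 'dictionary'] (min_width=14, slack=2)
Line 2: ['at', 'south', 'they'] (min_width=13, slack=3)
Line 3: ['that', 'violin'] (min_width=11, slack=5)
Line 4: ['dinosaur', 'sky'] (min_width=12, slack=4)
Line 5: ['plane', 'the', 'chair'] (min_width=15, slack=1)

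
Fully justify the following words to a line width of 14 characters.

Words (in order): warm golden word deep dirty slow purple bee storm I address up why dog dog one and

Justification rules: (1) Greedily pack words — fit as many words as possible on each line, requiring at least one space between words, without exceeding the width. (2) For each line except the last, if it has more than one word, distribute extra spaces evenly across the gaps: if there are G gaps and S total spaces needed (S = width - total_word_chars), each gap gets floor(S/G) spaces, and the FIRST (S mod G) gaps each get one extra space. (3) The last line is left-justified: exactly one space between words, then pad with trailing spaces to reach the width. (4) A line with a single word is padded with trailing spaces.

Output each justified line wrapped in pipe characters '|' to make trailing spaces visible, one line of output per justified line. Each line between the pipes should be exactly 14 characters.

Answer: |warm    golden|
|word      deep|
|dirty     slow|
|purple     bee|
|storm        I|
|address up why|
|dog   dog  one|
|and           |

Derivation:
Line 1: ['warm', 'golden'] (min_width=11, slack=3)
Line 2: ['word', 'deep'] (min_width=9, slack=5)
Line 3: ['dirty', 'slow'] (min_width=10, slack=4)
Line 4: ['purple', 'bee'] (min_width=10, slack=4)
Line 5: ['storm', 'I'] (min_width=7, slack=7)
Line 6: ['address', 'up', 'why'] (min_width=14, slack=0)
Line 7: ['dog', 'dog', 'one'] (min_width=11, slack=3)
Line 8: ['and'] (min_width=3, slack=11)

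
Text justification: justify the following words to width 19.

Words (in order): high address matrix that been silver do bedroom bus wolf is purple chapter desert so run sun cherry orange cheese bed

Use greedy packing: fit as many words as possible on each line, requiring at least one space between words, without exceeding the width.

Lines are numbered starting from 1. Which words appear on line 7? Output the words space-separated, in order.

Line 1: ['high', 'address', 'matrix'] (min_width=19, slack=0)
Line 2: ['that', 'been', 'silver', 'do'] (min_width=19, slack=0)
Line 3: ['bedroom', 'bus', 'wolf', 'is'] (min_width=19, slack=0)
Line 4: ['purple', 'chapter'] (min_width=14, slack=5)
Line 5: ['desert', 'so', 'run', 'sun'] (min_width=17, slack=2)
Line 6: ['cherry', 'orange'] (min_width=13, slack=6)
Line 7: ['cheese', 'bed'] (min_width=10, slack=9)

Answer: cheese bed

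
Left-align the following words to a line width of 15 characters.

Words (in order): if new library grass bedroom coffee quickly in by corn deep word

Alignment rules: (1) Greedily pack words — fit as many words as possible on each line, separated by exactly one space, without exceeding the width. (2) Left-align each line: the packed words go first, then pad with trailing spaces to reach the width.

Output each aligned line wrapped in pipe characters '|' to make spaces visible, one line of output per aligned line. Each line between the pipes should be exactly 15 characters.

Answer: |if new library |
|grass bedroom  |
|coffee quickly |
|in by corn deep|
|word           |

Derivation:
Line 1: ['if', 'new', 'library'] (min_width=14, slack=1)
Line 2: ['grass', 'bedroom'] (min_width=13, slack=2)
Line 3: ['coffee', 'quickly'] (min_width=14, slack=1)
Line 4: ['in', 'by', 'corn', 'deep'] (min_width=15, slack=0)
Line 5: ['word'] (min_width=4, slack=11)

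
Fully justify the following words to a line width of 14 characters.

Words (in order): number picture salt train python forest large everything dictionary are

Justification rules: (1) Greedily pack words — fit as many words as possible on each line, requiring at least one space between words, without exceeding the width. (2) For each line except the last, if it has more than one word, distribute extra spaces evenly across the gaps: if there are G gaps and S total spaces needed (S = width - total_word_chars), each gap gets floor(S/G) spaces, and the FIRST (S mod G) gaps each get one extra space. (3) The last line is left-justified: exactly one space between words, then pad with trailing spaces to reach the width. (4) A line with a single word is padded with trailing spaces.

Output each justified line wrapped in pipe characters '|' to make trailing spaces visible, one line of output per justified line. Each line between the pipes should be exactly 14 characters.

Line 1: ['number', 'picture'] (min_width=14, slack=0)
Line 2: ['salt', 'train'] (min_width=10, slack=4)
Line 3: ['python', 'forest'] (min_width=13, slack=1)
Line 4: ['large'] (min_width=5, slack=9)
Line 5: ['everything'] (min_width=10, slack=4)
Line 6: ['dictionary', 'are'] (min_width=14, slack=0)

Answer: |number picture|
|salt     train|
|python  forest|
|large         |
|everything    |
|dictionary are|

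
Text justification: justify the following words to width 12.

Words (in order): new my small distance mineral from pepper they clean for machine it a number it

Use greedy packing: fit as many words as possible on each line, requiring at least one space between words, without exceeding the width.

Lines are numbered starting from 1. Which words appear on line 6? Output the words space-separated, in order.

Answer: machine it a

Derivation:
Line 1: ['new', 'my', 'small'] (min_width=12, slack=0)
Line 2: ['distance'] (min_width=8, slack=4)
Line 3: ['mineral', 'from'] (min_width=12, slack=0)
Line 4: ['pepper', 'they'] (min_width=11, slack=1)
Line 5: ['clean', 'for'] (min_width=9, slack=3)
Line 6: ['machine', 'it', 'a'] (min_width=12, slack=0)
Line 7: ['number', 'it'] (min_width=9, slack=3)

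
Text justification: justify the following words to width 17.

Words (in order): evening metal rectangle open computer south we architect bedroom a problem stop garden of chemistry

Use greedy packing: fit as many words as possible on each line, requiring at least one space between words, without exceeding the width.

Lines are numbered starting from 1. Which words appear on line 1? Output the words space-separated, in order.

Line 1: ['evening', 'metal'] (min_width=13, slack=4)
Line 2: ['rectangle', 'open'] (min_width=14, slack=3)
Line 3: ['computer', 'south', 'we'] (min_width=17, slack=0)
Line 4: ['architect', 'bedroom'] (min_width=17, slack=0)
Line 5: ['a', 'problem', 'stop'] (min_width=14, slack=3)
Line 6: ['garden', 'of'] (min_width=9, slack=8)
Line 7: ['chemistry'] (min_width=9, slack=8)

Answer: evening metal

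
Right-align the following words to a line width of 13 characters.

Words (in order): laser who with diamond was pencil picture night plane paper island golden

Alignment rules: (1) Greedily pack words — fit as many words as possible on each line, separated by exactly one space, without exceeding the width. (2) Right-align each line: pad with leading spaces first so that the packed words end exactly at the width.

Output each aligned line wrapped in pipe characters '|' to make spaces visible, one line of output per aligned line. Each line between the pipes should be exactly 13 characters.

Answer: |    laser who|
| with diamond|
|   was pencil|
|picture night|
|  plane paper|
|island golden|

Derivation:
Line 1: ['laser', 'who'] (min_width=9, slack=4)
Line 2: ['with', 'diamond'] (min_width=12, slack=1)
Line 3: ['was', 'pencil'] (min_width=10, slack=3)
Line 4: ['picture', 'night'] (min_width=13, slack=0)
Line 5: ['plane', 'paper'] (min_width=11, slack=2)
Line 6: ['island', 'golden'] (min_width=13, slack=0)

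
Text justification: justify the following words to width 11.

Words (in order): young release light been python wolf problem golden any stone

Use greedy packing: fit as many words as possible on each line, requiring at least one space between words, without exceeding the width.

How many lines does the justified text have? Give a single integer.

Line 1: ['young'] (min_width=5, slack=6)
Line 2: ['release'] (min_width=7, slack=4)
Line 3: ['light', 'been'] (min_width=10, slack=1)
Line 4: ['python', 'wolf'] (min_width=11, slack=0)
Line 5: ['problem'] (min_width=7, slack=4)
Line 6: ['golden', 'any'] (min_width=10, slack=1)
Line 7: ['stone'] (min_width=5, slack=6)
Total lines: 7

Answer: 7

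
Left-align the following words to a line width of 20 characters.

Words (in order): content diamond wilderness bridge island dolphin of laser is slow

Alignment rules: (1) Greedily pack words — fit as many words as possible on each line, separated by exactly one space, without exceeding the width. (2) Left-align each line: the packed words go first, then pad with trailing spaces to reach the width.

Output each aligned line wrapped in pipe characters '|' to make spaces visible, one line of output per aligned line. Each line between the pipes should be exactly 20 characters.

Answer: |content diamond     |
|wilderness bridge   |
|island dolphin of   |
|laser is slow       |

Derivation:
Line 1: ['content', 'diamond'] (min_width=15, slack=5)
Line 2: ['wilderness', 'bridge'] (min_width=17, slack=3)
Line 3: ['island', 'dolphin', 'of'] (min_width=17, slack=3)
Line 4: ['laser', 'is', 'slow'] (min_width=13, slack=7)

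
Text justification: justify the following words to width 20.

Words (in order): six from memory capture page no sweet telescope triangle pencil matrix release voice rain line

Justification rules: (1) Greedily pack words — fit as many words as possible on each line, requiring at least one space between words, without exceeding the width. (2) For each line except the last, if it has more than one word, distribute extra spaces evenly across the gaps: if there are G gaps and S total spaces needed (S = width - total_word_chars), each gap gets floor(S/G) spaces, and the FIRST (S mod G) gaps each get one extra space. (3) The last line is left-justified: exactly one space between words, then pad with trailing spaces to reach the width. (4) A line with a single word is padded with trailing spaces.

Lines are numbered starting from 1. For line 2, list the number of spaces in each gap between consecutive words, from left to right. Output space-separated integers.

Answer: 4 3

Derivation:
Line 1: ['six', 'from', 'memory'] (min_width=15, slack=5)
Line 2: ['capture', 'page', 'no'] (min_width=15, slack=5)
Line 3: ['sweet', 'telescope'] (min_width=15, slack=5)
Line 4: ['triangle', 'pencil'] (min_width=15, slack=5)
Line 5: ['matrix', 'release', 'voice'] (min_width=20, slack=0)
Line 6: ['rain', 'line'] (min_width=9, slack=11)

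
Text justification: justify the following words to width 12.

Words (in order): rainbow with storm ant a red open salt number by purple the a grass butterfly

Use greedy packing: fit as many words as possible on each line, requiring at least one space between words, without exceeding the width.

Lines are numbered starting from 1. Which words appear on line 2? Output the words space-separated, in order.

Answer: storm ant a

Derivation:
Line 1: ['rainbow', 'with'] (min_width=12, slack=0)
Line 2: ['storm', 'ant', 'a'] (min_width=11, slack=1)
Line 3: ['red', 'open'] (min_width=8, slack=4)
Line 4: ['salt', 'number'] (min_width=11, slack=1)
Line 5: ['by', 'purple'] (min_width=9, slack=3)
Line 6: ['the', 'a', 'grass'] (min_width=11, slack=1)
Line 7: ['butterfly'] (min_width=9, slack=3)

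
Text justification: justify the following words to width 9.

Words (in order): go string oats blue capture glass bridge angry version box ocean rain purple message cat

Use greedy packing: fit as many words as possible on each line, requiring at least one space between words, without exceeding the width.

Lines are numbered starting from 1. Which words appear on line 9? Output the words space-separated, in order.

Line 1: ['go', 'string'] (min_width=9, slack=0)
Line 2: ['oats', 'blue'] (min_width=9, slack=0)
Line 3: ['capture'] (min_width=7, slack=2)
Line 4: ['glass'] (min_width=5, slack=4)
Line 5: ['bridge'] (min_width=6, slack=3)
Line 6: ['angry'] (min_width=5, slack=4)
Line 7: ['version'] (min_width=7, slack=2)
Line 8: ['box', 'ocean'] (min_width=9, slack=0)
Line 9: ['rain'] (min_width=4, slack=5)
Line 10: ['purple'] (min_width=6, slack=3)
Line 11: ['message'] (min_width=7, slack=2)
Line 12: ['cat'] (min_width=3, slack=6)

Answer: rain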